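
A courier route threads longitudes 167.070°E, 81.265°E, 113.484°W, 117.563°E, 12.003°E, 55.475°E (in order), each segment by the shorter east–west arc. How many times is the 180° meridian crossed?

Leg 1: +167.070° → +81.265°, shortest Δλ = -85.805° (west) — does not cross 180°.
Leg 2: +81.265° → -113.484°, shortest Δλ = 165.251° (east) — crosses 180°.
Leg 3: -113.484° → +117.563°, shortest Δλ = -128.953° (west) — crosses 180°.
Leg 4: +117.563° → +12.003°, shortest Δλ = -105.56° (west) — does not cross 180°.
Leg 5: +12.003° → +55.475°, shortest Δλ = 43.472° (east) — does not cross 180°.
Total crossings: 2.

2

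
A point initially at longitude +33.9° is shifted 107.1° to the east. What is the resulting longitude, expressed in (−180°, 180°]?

Start at +33.9°; shift +107.1° → +141.0°.
+141.0° already lies in (−180°, 180°].

+141.0°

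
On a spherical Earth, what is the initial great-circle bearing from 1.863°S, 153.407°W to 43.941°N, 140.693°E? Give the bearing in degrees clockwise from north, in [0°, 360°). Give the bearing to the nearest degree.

Δλ = 140.693 − -153.407 = 294.100°; wrapped into (−180°, 180°]: -65.900°.
θ = atan2( sin Δλ · cos φ₂ , cos φ₁ · sin φ₂ − sin φ₁ · cos φ₂ · cos Δλ )
  = atan2(-0.65729, 0.70311) = -43.071° → normalised to [0°, 360°): 316.929°.

317°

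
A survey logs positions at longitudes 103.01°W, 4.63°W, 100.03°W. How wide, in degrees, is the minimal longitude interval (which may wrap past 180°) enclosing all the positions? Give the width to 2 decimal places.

98.38°

Sort the longitudes: -103.01°, -100.03°, -4.63°.
Eastward gaps between consecutive values (wrapping around): 2.98°, 95.40°, 261.62°.
Largest gap = 261.62° ⇒ minimal covering band is its complement: 360° − 261.62° = 98.38°.
Band runs from -103.01° eastward to -4.63°.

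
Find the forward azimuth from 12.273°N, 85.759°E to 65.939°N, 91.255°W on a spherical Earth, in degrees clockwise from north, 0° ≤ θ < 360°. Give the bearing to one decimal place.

358.8°

Δλ = -91.255 − 85.759 = -177.014°.
θ = atan2( sin Δλ · cos φ₂ , cos φ₁ · sin φ₂ − sin φ₁ · cos φ₂ · cos Δλ )
  = atan2(-0.02124, 0.97879) = -1.243° → normalised to [0°, 360°): 358.757°.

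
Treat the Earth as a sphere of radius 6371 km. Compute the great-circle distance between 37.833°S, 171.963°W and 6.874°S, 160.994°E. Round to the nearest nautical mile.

Δλ = 160.994 − -171.963 = 332.957°; wrapped into (−180°, 180°]: -27.043°.
Δφ = -6.874 − -37.833 = 30.959°.
a = sin²(Δφ/2) + cos φ₁ · cos φ₂ · sin²(Δλ/2) = 0.114098.
c = 2·atan2(√a, √(1−a)) = 0.68912 rad → d = 6371·c ≈ 4390.40 km ≈ 2370.63 nmi.

2371 nmi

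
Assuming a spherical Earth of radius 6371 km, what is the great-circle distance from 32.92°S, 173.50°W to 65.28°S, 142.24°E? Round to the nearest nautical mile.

Δλ = 142.24 − -173.50 = 315.74°; wrapped into (−180°, 180°]: -44.26°.
Δφ = -65.28 − -32.92 = -32.36°.
a = sin²(Δφ/2) + cos φ₁ · cos φ₂ · sin²(Δλ/2) = 0.127465.
c = 2·atan2(√a, √(1−a)) = 0.73016 rad → d = 6371·c ≈ 4651.82 km ≈ 2511.78 nmi.

2512 nmi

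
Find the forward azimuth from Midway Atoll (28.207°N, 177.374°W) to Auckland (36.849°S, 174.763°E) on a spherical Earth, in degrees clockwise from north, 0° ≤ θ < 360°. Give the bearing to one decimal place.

186.9°

Δλ = 174.763 − -177.374 = 352.137°; wrapped into (−180°, 180°]: -7.863°.
θ = atan2( sin Δλ · cos φ₂ , cos φ₁ · sin φ₂ − sin φ₁ · cos φ₂ · cos Δλ )
  = atan2(-0.10947, -0.90316) = -173.089° → normalised to [0°, 360°): 186.911°.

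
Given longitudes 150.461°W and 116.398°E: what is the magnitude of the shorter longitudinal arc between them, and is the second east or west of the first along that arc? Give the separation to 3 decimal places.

Raw difference: 116.398 − -150.461 = 266.859°.
Normalise into (−180°, 180°]: 266.859° − 360° = -93.141°.
Negative ⇒ the second point lies to the west; separation 93.141°.

93.141° west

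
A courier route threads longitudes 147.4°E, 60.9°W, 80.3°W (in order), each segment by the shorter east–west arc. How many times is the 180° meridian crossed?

1

Leg 1: +147.4° → -60.9°, shortest Δλ = 151.7° (east) — crosses 180°.
Leg 2: -60.9° → -80.3°, shortest Δλ = -19.4° (west) — does not cross 180°.
Total crossings: 1.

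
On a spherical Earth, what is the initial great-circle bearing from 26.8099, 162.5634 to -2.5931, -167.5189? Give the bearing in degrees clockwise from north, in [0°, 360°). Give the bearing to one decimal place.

Δλ = -167.5189 − 162.5634 = -330.0823°; wrapped into (−180°, 180°]: 29.9177°.
θ = atan2( sin Δλ · cos φ₂ , cos φ₁ · sin φ₂ − sin φ₁ · cos φ₂ · cos Δλ )
  = atan2(0.49824, -0.43091) = 130.855° → normalised to [0°, 360°): 130.855°.

130.9°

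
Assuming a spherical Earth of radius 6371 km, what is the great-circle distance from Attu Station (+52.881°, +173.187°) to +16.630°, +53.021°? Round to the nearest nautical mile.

Δλ = 53.021 − 173.187 = -120.166°.
Δφ = 16.630 − 52.881 = -36.251°.
a = sin²(Δφ/2) + cos φ₁ · cos φ₂ · sin²(Δλ/2) = 0.531181.
c = 2·atan2(√a, √(1−a)) = 1.63320 rad → d = 6371·c ≈ 10405.11 km ≈ 5618.31 nmi.

5618 nmi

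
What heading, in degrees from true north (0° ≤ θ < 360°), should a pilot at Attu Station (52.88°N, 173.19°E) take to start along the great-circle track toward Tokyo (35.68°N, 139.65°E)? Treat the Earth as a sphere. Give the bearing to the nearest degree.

Δλ = 139.65 − 173.19 = -33.54°.
θ = atan2( sin Δλ · cos φ₂ , cos φ₁ · sin φ₂ − sin φ₁ · cos φ₂ · cos Δλ )
  = atan2(-0.44880, -0.18787) = -112.714° → normalised to [0°, 360°): 247.286°.

247°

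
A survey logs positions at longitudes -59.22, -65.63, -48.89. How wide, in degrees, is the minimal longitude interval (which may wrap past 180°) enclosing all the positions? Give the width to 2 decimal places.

16.74°

Sort the longitudes: -65.63°, -59.22°, -48.89°.
Eastward gaps between consecutive values (wrapping around): 6.41°, 10.33°, 343.26°.
Largest gap = 343.26° ⇒ minimal covering band is its complement: 360° − 343.26° = 16.74°.
Band runs from -65.63° eastward to -48.89°.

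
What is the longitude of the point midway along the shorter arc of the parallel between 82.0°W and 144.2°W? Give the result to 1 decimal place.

Signed shortest Δλ from -82.0° to -144.2° is -62.2°.
Midpoint longitude = -82.0° + (-62.2°)/2 = -82.0° − 31.1° = -113.1°.

113.1°W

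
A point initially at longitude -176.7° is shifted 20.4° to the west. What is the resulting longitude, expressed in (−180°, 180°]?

+162.9°

Start at -176.7°; shift −20.4° → -197.1°.
-197.1° lies outside (−180°, 180°]; add 360° → +162.9°.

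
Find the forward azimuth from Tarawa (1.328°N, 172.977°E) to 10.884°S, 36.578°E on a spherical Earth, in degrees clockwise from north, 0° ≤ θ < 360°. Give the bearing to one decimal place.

255.7°

Δλ = 36.578 − 172.977 = -136.399°.
θ = atan2( sin Δλ · cos φ₂ , cos φ₁ · sin φ₂ − sin φ₁ · cos φ₂ · cos Δλ )
  = atan2(-0.67723, -0.17229) = -104.273° → normalised to [0°, 360°): 255.727°.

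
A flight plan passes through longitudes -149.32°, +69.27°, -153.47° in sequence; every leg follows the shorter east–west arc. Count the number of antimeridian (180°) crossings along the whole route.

2

Leg 1: -149.32° → +69.27°, shortest Δλ = -141.41° (west) — crosses 180°.
Leg 2: +69.27° → -153.47°, shortest Δλ = 137.26° (east) — crosses 180°.
Total crossings: 2.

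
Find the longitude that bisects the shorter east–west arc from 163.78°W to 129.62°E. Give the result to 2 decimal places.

162.92°E

Signed shortest Δλ from -163.78° to +129.62° is -66.60°.
Midpoint longitude = -163.78° + (-66.60°)/2 = -163.78° − 33.30° = -197.08°.
Normalise into (−180°, 180°]: +162.92°.
(The naïve average (-163.78 + +129.62)/2 = -17.08° is on the wrong side of the globe.)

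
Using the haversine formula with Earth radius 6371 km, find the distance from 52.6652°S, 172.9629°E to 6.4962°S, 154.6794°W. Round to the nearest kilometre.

Δλ = -154.6794 − 172.9629 = -327.6423°; wrapped into (−180°, 180°]: 32.3577°.
Δφ = -6.4962 − -52.6652 = 46.1690°.
a = sin²(Δφ/2) + cos φ₁ · cos φ₂ · sin²(Δλ/2) = 0.200516.
c = 2·atan2(√a, √(1−a)) = 0.92859 rad → d = 6371·c ≈ 5916.02 km.

5916 km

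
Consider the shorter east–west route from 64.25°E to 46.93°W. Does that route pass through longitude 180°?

Signed shortest Δλ = ((-46.93 − 64.25 + 180) mod 360) − 180 = -111.18°.
Going west by 111.18° from +64.25° reaches -46.93° without touching 180°.

No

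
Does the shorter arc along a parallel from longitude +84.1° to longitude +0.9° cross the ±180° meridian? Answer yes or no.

No

Signed shortest Δλ = ((0.9 − 84.1 + 180) mod 360) − 180 = -83.2°.
Going west by 83.2° from +84.1° reaches +0.9° without touching 180°.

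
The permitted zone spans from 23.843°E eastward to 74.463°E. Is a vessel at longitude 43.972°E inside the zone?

Yes

Band width going east from +23.843° to +74.463°: ((74.463 − 23.843) mod 360) = 50.620°.
Offset of +43.972° east of the west edge: ((43.972 − 23.843) mod 360) = 20.129°.
20.129° ≤ 50.620° ⇒ inside.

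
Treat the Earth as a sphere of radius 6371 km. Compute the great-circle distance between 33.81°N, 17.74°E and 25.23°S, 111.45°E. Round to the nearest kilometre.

Δλ = 111.45 − 17.74 = 93.71°.
Δφ = -25.23 − 33.81 = -59.04°.
a = sin²(Δφ/2) + cos φ₁ · cos φ₂ · sin²(Δλ/2) = 0.642910.
c = 2·atan2(√a, √(1−a)) = 1.86066 rad → d = 6371·c ≈ 11854.25 km.

11854 km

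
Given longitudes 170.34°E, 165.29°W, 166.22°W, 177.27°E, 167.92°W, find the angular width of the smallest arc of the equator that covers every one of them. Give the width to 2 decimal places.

24.37°

Sort the longitudes: -167.92°, -166.22°, -165.29°, +170.34°, +177.27°.
Eastward gaps between consecutive values (wrapping around): 1.70°, 0.93°, 335.63°, 6.93°, 14.81°.
Largest gap = 335.63° ⇒ minimal covering band is its complement: 360° − 335.63° = 24.37°.
Band runs from +170.34° eastward to -165.29°, crossing the antimeridian.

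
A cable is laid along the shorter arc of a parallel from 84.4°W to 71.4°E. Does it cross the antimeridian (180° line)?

Signed shortest Δλ = ((71.4 − -84.4 + 180) mod 360) − 180 = 155.8°.
Going east by 155.8° from -84.4° reaches +71.4° without touching 180°.

No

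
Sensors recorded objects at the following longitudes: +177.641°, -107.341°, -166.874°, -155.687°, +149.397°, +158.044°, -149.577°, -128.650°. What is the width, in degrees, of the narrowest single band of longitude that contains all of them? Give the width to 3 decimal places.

Sort the longitudes: -166.874°, -155.687°, -149.577°, -128.650°, -107.341°, +149.397°, +158.044°, +177.641°.
Eastward gaps between consecutive values (wrapping around): 11.187°, 6.110°, 20.927°, 21.309°, 256.738°, 8.647°, 19.597°, 15.485°.
Largest gap = 256.738° ⇒ minimal covering band is its complement: 360° − 256.738° = 103.262°.
Band runs from +149.397° eastward to -107.341°, crossing the antimeridian.

103.262°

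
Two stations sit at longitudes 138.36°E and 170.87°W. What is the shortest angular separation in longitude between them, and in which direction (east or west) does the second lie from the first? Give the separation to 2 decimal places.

50.77° east

Raw difference: -170.87 − 138.36 = -309.23°.
Normalise into (−180°, 180°]: -309.23° + 360° = 50.77°.
Positive ⇒ the second point lies to the east; separation 50.77°.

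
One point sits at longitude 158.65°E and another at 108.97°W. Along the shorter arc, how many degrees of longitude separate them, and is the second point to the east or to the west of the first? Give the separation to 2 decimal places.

92.38° east

Raw difference: -108.97 − 158.65 = -267.62°.
Normalise into (−180°, 180°]: -267.62° + 360° = 92.38°.
Positive ⇒ the second point lies to the east; separation 92.38°.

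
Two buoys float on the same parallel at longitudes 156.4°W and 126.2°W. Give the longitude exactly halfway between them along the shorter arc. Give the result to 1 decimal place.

Signed shortest Δλ from -156.4° to -126.2° is +30.2°.
Midpoint longitude = -156.4° + (+30.2°)/2 = -156.4° + 15.1° = -141.3°.

141.3°W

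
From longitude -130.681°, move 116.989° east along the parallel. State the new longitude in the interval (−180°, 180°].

Start at -130.681°; shift +116.989° → -13.692°.
-13.692° already lies in (−180°, 180°].

-13.692°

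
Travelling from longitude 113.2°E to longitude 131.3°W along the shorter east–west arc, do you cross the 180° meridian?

Yes

Naïve |-131.3 − 113.2| = 244.5° > 180°, so the shorter arc goes the other way round — across 180°.
Signed shortest Δλ = ((-131.3 − 113.2 + 180) mod 360) − 180 = 115.5°.
Going east by 115.5° from +113.2° passes through 180° before reaching -131.3°.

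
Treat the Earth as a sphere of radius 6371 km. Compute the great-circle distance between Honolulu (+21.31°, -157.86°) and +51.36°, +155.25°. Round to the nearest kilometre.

5231 km

Δλ = 155.25 − -157.86 = 313.11°; wrapped into (−180°, 180°]: -46.89°.
Δφ = 51.36 − 21.31 = 30.05°.
a = sin²(Δφ/2) + cos φ₁ · cos φ₂ · sin²(Δλ/2) = 0.159293.
c = 2·atan2(√a, √(1−a)) = 0.82110 rad → d = 6371·c ≈ 5231.26 km.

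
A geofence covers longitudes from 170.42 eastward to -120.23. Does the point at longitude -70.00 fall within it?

Band width going east from +170.42° to -120.23°: ((-120.23 − 170.42) mod 360) = 69.35°.
Offset of -70.00° east of the west edge: ((-70.00 − 170.42) mod 360) = 119.58°.
119.58° > 69.35° ⇒ outside.

No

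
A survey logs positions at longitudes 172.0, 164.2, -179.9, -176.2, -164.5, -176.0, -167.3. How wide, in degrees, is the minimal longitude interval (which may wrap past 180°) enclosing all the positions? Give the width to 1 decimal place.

Sort the longitudes: -179.9°, -176.2°, -176.0°, -167.3°, -164.5°, +164.2°, +172.0°.
Eastward gaps between consecutive values (wrapping around): 3.7°, 0.2°, 8.7°, 2.8°, 328.7°, 7.8°, 8.1°.
Largest gap = 328.7° ⇒ minimal covering band is its complement: 360° − 328.7° = 31.3°.
Band runs from +164.2° eastward to -164.5°, crossing the antimeridian.

31.3°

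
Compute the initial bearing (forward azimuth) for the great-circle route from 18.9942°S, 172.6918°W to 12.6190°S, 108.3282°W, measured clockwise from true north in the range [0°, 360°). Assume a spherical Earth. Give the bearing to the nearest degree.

Δλ = -108.3282 − -172.6918 = 64.3636°.
θ = atan2( sin Δλ · cos φ₂ , cos φ₁ · sin φ₂ − sin φ₁ · cos φ₂ · cos Δλ )
  = atan2(0.87978, -0.06915) = 94.494° → normalised to [0°, 360°): 94.494°.

94°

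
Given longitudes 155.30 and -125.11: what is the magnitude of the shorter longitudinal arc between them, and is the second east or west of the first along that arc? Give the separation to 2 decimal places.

79.59° east

Raw difference: -125.11 − 155.30 = -280.41°.
Normalise into (−180°, 180°]: -280.41° + 360° = 79.59°.
Positive ⇒ the second point lies to the east; separation 79.59°.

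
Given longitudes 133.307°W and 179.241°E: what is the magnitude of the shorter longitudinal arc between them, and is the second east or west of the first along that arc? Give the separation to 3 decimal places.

Raw difference: 179.241 − -133.307 = 312.548°.
Normalise into (−180°, 180°]: 312.548° − 360° = -47.452°.
Negative ⇒ the second point lies to the west; separation 47.452°.

47.452° west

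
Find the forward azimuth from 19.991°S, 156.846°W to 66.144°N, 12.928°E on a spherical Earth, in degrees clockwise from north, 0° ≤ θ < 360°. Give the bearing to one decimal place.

Δλ = 12.928 − -156.846 = 169.774°.
θ = atan2( sin Δλ · cos φ₂ , cos φ₁ · sin φ₂ − sin φ₁ · cos φ₂ · cos Δλ )
  = atan2(0.07180, 0.72339) = 5.668° → normalised to [0°, 360°): 5.668°.

5.7°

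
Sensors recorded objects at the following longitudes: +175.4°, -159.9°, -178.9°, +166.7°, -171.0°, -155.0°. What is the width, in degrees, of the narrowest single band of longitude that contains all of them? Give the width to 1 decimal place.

Sort the longitudes: -178.9°, -171.0°, -159.9°, -155.0°, +166.7°, +175.4°.
Eastward gaps between consecutive values (wrapping around): 7.9°, 11.1°, 4.9°, 321.7°, 8.7°, 5.7°.
Largest gap = 321.7° ⇒ minimal covering band is its complement: 360° − 321.7° = 38.3°.
Band runs from +166.7° eastward to -155.0°, crossing the antimeridian.

38.3°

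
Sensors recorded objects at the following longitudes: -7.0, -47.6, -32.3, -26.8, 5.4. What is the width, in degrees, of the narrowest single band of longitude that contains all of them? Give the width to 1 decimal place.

53.0°

Sort the longitudes: -47.6°, -32.3°, -26.8°, -7.0°, +5.4°.
Eastward gaps between consecutive values (wrapping around): 15.3°, 5.5°, 19.8°, 12.4°, 307.0°.
Largest gap = 307.0° ⇒ minimal covering band is its complement: 360° − 307.0° = 53.0°.
Band runs from -47.6° eastward to +5.4°.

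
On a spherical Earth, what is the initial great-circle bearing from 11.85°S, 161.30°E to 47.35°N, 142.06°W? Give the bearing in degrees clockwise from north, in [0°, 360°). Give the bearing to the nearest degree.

Δλ = -142.06 − 161.30 = -303.36°; wrapped into (−180°, 180°]: 56.64°.
θ = atan2( sin Δλ · cos φ₂ , cos φ₁ · sin φ₂ − sin φ₁ · cos φ₂ · cos Δλ )
  = atan2(0.56588, 0.79634) = 35.398° → normalised to [0°, 360°): 35.398°.

35°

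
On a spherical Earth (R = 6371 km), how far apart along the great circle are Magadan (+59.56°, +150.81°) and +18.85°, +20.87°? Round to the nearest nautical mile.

Δλ = 20.87 − 150.81 = -129.94°.
Δφ = 18.85 − 59.56 = -40.71°.
a = sin²(Δφ/2) + cos φ₁ · cos φ₂ · sin²(Δλ/2) = 0.514626.
c = 2·atan2(√a, √(1−a)) = 1.60005 rad → d = 6371·c ≈ 10193.93 km ≈ 5504.28 nmi.

5504 nmi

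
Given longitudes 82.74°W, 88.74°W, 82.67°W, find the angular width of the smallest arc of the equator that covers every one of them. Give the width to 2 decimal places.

Sort the longitudes: -88.74°, -82.74°, -82.67°.
Eastward gaps between consecutive values (wrapping around): 6.00°, 0.07°, 353.93°.
Largest gap = 353.93° ⇒ minimal covering band is its complement: 360° − 353.93° = 6.07°.
Band runs from -88.74° eastward to -82.67°.

6.07°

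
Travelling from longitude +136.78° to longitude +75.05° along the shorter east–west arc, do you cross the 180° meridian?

Signed shortest Δλ = ((75.05 − 136.78 + 180) mod 360) − 180 = -61.73°.
Going west by 61.73° from +136.78° reaches +75.05° without touching 180°.

No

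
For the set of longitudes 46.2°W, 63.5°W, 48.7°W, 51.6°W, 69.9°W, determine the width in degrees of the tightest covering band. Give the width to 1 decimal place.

Sort the longitudes: -69.9°, -63.5°, -51.6°, -48.7°, -46.2°.
Eastward gaps between consecutive values (wrapping around): 6.4°, 11.9°, 2.9°, 2.5°, 336.3°.
Largest gap = 336.3° ⇒ minimal covering band is its complement: 360° − 336.3° = 23.7°.
Band runs from -69.9° eastward to -46.2°.

23.7°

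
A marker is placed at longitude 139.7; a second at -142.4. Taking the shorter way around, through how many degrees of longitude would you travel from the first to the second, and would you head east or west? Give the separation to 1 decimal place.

Raw difference: -142.4 − 139.7 = -282.1°.
Normalise into (−180°, 180°]: -282.1° + 360° = 77.9°.
Positive ⇒ the second point lies to the east; separation 77.9°.

77.9° east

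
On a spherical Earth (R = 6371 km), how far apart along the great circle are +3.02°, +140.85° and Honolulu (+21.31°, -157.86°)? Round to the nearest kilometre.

Δλ = -157.86 − 140.85 = -298.71°; wrapped into (−180°, 180°]: 61.29°.
Δφ = 21.31 − 3.02 = 18.29°.
a = sin²(Δφ/2) + cos φ₁ · cos φ₂ · sin²(Δλ/2) = 0.266972.
c = 2·atan2(√a, √(1−a)) = 1.08597 rad → d = 6371·c ≈ 6918.70 km.

6919 km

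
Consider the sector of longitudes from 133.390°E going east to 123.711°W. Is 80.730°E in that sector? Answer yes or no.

Band width going east from +133.390° to -123.711°: ((-123.711 − 133.390) mod 360) = 102.899°.
Offset of +80.730° east of the west edge: ((80.730 − 133.390) mod 360) = 307.340°.
307.340° > 102.899° ⇒ outside.

No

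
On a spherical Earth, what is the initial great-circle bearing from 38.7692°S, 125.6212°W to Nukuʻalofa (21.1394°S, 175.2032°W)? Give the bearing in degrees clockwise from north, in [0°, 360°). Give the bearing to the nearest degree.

Δλ = -175.2032 − -125.6212 = -49.5820°.
θ = atan2( sin Δλ · cos φ₂ , cos φ₁ · sin φ₂ − sin φ₁ · cos φ₂ · cos Δλ )
  = atan2(-0.71010, 0.09749) = -82.183° → normalised to [0°, 360°): 277.817°.

278°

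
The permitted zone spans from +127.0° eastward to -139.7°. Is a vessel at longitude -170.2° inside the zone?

Yes

Band width going east from +127.0° to -139.7°: ((-139.7 − 127.0) mod 360) = 93.3°.
Offset of -170.2° east of the west edge: ((-170.2 − 127.0) mod 360) = 62.8°.
62.8° ≤ 93.3° ⇒ inside.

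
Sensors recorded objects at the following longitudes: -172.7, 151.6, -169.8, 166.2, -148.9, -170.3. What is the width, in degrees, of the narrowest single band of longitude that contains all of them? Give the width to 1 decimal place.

59.5°

Sort the longitudes: -172.7°, -170.3°, -169.8°, -148.9°, +151.6°, +166.2°.
Eastward gaps between consecutive values (wrapping around): 2.4°, 0.5°, 20.9°, 300.5°, 14.6°, 21.1°.
Largest gap = 300.5° ⇒ minimal covering band is its complement: 360° − 300.5° = 59.5°.
Band runs from +151.6° eastward to -148.9°, crossing the antimeridian.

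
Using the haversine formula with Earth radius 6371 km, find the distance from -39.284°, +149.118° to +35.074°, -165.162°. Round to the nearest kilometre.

Δλ = -165.162 − 149.118 = -314.280°; wrapped into (−180°, 180°]: 45.720°.
Δφ = 35.074 − -39.284 = 74.358°.
a = sin²(Δφ/2) + cos φ₁ · cos φ₂ · sin²(Δλ/2) = 0.460788.
c = 2·atan2(√a, √(1−a)) = 1.49229 rad → d = 6371·c ≈ 9507.39 km.

9507 km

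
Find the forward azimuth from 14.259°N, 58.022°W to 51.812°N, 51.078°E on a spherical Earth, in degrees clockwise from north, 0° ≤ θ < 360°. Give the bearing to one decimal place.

Δλ = 51.078 − -58.022 = 109.100°.
θ = atan2( sin Δλ · cos φ₂ , cos φ₁ · sin φ₂ − sin φ₁ · cos φ₂ · cos Δλ )
  = atan2(0.58421, 0.81160) = 35.747° → normalised to [0°, 360°): 35.747°.

35.7°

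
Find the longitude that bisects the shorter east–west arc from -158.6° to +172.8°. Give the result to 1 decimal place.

Signed shortest Δλ from -158.6° to +172.8° is -28.6°.
Midpoint longitude = -158.6° + (-28.6°)/2 = -158.6° − 14.3° = -172.9°.
(The naïve average (-158.6 + +172.8)/2 = 7.1° is on the wrong side of the globe.)

-172.9°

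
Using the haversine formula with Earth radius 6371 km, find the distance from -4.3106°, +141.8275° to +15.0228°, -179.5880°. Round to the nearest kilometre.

Δλ = -179.5880 − 141.8275 = -321.4155°; wrapped into (−180°, 180°]: 38.5845°.
Δφ = 15.0228 − -4.3106 = 19.3334°.
a = sin²(Δφ/2) + cos φ₁ · cos φ₂ · sin²(Δλ/2) = 0.133322.
c = 2·atan2(√a, √(1−a)) = 0.74755 rad → d = 6371·c ≈ 4762.66 km.

4763 km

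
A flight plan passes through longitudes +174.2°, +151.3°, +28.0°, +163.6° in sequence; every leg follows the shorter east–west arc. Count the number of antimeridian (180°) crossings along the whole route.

0

Leg 1: +174.2° → +151.3°, shortest Δλ = -22.9° (west) — does not cross 180°.
Leg 2: +151.3° → +28.0°, shortest Δλ = -123.3° (west) — does not cross 180°.
Leg 3: +28.0° → +163.6°, shortest Δλ = 135.6° (east) — does not cross 180°.
Total crossings: 0.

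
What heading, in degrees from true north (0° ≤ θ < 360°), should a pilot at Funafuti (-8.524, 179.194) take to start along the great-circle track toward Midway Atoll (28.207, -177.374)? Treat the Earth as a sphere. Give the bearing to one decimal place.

5.0°

Δλ = -177.374 − 179.194 = -356.568°; wrapped into (−180°, 180°]: 3.432°.
θ = atan2( sin Δλ · cos φ₂ , cos φ₁ · sin φ₂ − sin φ₁ · cos φ₂ · cos Δλ )
  = atan2(0.05275, 0.59782) = 5.043° → normalised to [0°, 360°): 5.043°.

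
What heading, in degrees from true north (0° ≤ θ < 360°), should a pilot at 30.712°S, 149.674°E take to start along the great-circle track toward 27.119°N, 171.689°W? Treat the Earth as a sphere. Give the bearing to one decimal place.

36.6°

Δλ = -171.689 − 149.674 = -321.363°; wrapped into (−180°, 180°]: 38.637°.
θ = atan2( sin Δλ · cos φ₂ , cos φ₁ · sin φ₂ − sin φ₁ · cos φ₂ · cos Δλ )
  = atan2(0.55574, 0.74698) = 36.649° → normalised to [0°, 360°): 36.649°.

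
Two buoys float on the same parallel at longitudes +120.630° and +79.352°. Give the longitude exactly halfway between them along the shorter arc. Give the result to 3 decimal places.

+99.991°

Signed shortest Δλ from +120.630° to +79.352° is -41.278°.
Midpoint longitude = +120.630° + (-41.278°)/2 = +120.630° − 20.639° = +99.991°.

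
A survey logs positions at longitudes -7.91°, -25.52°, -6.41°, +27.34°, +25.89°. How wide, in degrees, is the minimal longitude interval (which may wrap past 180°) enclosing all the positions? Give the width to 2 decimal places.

52.86°

Sort the longitudes: -25.52°, -7.91°, -6.41°, +25.89°, +27.34°.
Eastward gaps between consecutive values (wrapping around): 17.61°, 1.50°, 32.30°, 1.45°, 307.14°.
Largest gap = 307.14° ⇒ minimal covering band is its complement: 360° − 307.14° = 52.86°.
Band runs from -25.52° eastward to +27.34°.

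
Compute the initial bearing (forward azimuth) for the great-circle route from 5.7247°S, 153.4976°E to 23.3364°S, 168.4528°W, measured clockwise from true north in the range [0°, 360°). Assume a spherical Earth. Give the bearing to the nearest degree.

120°

Δλ = -168.4528 − 153.4976 = -321.9504°; wrapped into (−180°, 180°]: 38.0496°.
θ = atan2( sin Δλ · cos φ₂ , cos φ₁ · sin φ₂ − sin φ₁ · cos φ₂ · cos Δλ )
  = atan2(0.56592, -0.32203) = 119.641° → normalised to [0°, 360°): 119.641°.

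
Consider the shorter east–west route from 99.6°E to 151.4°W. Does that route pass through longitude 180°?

Yes

Naïve |-151.4 − 99.6| = 251.0° > 180°, so the shorter arc goes the other way round — across 180°.
Signed shortest Δλ = ((-151.4 − 99.6 + 180) mod 360) − 180 = 109.0°.
Going east by 109.0° from +99.6° passes through 180° before reaching -151.4°.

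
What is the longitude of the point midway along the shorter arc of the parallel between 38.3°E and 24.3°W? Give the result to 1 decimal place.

7.0°E

Signed shortest Δλ from +38.3° to -24.3° is -62.6°.
Midpoint longitude = +38.3° + (-62.6°)/2 = +38.3° − 31.3° = +7.0°.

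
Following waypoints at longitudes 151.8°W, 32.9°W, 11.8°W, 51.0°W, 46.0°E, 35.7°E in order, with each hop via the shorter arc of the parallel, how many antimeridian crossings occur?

Leg 1: -151.8° → -32.9°, shortest Δλ = 118.9° (east) — does not cross 180°.
Leg 2: -32.9° → -11.8°, shortest Δλ = 21.1° (east) — does not cross 180°.
Leg 3: -11.8° → -51.0°, shortest Δλ = -39.2° (west) — does not cross 180°.
Leg 4: -51.0° → +46.0°, shortest Δλ = 97.0° (east) — does not cross 180°.
Leg 5: +46.0° → +35.7°, shortest Δλ = -10.3° (west) — does not cross 180°.
Total crossings: 0.

0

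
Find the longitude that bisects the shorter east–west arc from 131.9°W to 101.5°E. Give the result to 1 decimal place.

Signed shortest Δλ from -131.9° to +101.5° is -126.6°.
Midpoint longitude = -131.9° + (-126.6°)/2 = -131.9° − 63.3° = -195.2°.
Normalise into (−180°, 180°]: +164.8°.
(The naïve average (-131.9 + +101.5)/2 = -15.2° is on the wrong side of the globe.)

164.8°E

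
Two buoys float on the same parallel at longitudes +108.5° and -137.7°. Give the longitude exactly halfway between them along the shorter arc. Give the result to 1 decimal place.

+165.4°

Signed shortest Δλ from +108.5° to -137.7° is +113.8°.
Midpoint longitude = +108.5° + (+113.8°)/2 = +108.5° + 56.9° = +165.4°.
(The naïve average (+108.5 + -137.7)/2 = -14.6° is on the wrong side of the globe.)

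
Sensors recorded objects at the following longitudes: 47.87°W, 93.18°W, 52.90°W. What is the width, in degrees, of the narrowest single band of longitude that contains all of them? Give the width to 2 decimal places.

Sort the longitudes: -93.18°, -52.90°, -47.87°.
Eastward gaps between consecutive values (wrapping around): 40.28°, 5.03°, 314.69°.
Largest gap = 314.69° ⇒ minimal covering band is its complement: 360° − 314.69° = 45.31°.
Band runs from -93.18° eastward to -47.87°.

45.31°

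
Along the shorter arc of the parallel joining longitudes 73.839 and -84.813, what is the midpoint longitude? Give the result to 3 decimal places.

Signed shortest Δλ from +73.839° to -84.813° is -158.652°.
Midpoint longitude = +73.839° + (-158.652°)/2 = +73.839° − 79.326° = -5.487°.

-5.487°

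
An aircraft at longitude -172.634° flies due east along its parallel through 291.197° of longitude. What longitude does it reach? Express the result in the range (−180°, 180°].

+118.563°

Start at -172.634°; shift +291.197° → +118.563°.
+118.563° already lies in (−180°, 180°].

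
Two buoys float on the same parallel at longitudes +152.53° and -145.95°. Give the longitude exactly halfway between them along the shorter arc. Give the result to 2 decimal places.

Signed shortest Δλ from +152.53° to -145.95° is +61.52°.
Midpoint longitude = +152.53° + (+61.52°)/2 = +152.53° + 30.76° = +183.29°.
Normalise into (−180°, 180°]: -176.71°.
(The naïve average (+152.53 + -145.95)/2 = 3.29° is on the wrong side of the globe.)

-176.71°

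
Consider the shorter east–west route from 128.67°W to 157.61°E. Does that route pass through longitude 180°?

Naïve |157.61 − -128.67| = 286.28° > 180°, so the shorter arc goes the other way round — across 180°.
Signed shortest Δλ = ((157.61 − -128.67 + 180) mod 360) − 180 = -73.72°.
Going west by 73.72° from -128.67° passes through 180° before reaching +157.61°.

Yes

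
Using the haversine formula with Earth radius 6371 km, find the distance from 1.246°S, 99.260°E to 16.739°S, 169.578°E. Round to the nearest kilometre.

Δλ = 169.578 − 99.260 = 70.318°.
Δφ = -16.739 − -1.246 = -15.493°.
a = sin²(Δφ/2) + cos φ₁ · cos φ₂ · sin²(Δλ/2) = 0.335643.
c = 2·atan2(√a, √(1−a)) = 1.23585 rad → d = 6371·c ≈ 7873.63 km.

7874 km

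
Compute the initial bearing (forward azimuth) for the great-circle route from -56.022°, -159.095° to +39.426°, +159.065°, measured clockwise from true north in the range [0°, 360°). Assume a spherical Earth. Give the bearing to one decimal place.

Δλ = 159.065 − -159.095 = 318.160°; wrapped into (−180°, 180°]: -41.840°.
θ = atan2( sin Δλ · cos φ₂ , cos φ₁ · sin φ₂ − sin φ₁ · cos φ₂ · cos Δλ )
  = atan2(-0.51526, 0.83215) = -31.766° → normalised to [0°, 360°): 328.234°.

328.2°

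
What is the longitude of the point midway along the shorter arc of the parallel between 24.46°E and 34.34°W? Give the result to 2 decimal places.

4.94°W

Signed shortest Δλ from +24.46° to -34.34° is -58.80°.
Midpoint longitude = +24.46° + (-58.80°)/2 = +24.46° − 29.40° = -4.94°.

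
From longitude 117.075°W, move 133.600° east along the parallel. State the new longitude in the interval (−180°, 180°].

16.525°E

Start at -117.075°; shift +133.600° → +16.525°.
+16.525° already lies in (−180°, 180°].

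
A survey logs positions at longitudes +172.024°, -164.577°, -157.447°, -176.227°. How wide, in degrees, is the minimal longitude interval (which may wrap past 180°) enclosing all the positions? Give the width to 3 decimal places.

Sort the longitudes: -176.227°, -164.577°, -157.447°, +172.024°.
Eastward gaps between consecutive values (wrapping around): 11.650°, 7.130°, 329.471°, 11.749°.
Largest gap = 329.471° ⇒ minimal covering band is its complement: 360° − 329.471° = 30.529°.
Band runs from +172.024° eastward to -157.447°, crossing the antimeridian.

30.529°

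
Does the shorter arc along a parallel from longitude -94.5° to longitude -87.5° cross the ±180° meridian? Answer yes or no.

Signed shortest Δλ = ((-87.5 − -94.5 + 180) mod 360) − 180 = 7.0°.
Going east by 7.0° from -94.5° reaches -87.5° without touching 180°.

No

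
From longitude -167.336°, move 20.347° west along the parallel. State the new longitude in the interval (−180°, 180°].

Start at -167.336°; shift −20.347° → -187.683°.
-187.683° lies outside (−180°, 180°]; add 360° → +172.317°.

+172.317°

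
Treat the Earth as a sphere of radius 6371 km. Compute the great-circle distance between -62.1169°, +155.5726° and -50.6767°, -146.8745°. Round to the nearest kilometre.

Δλ = -146.8745 − 155.5726 = -302.4471°; wrapped into (−180°, 180°]: 57.5529°.
Δφ = -50.6767 − -62.1169 = 11.4402°.
a = sin²(Δφ/2) + cos φ₁ · cos φ₂ · sin²(Δλ/2) = 0.078612.
c = 2·atan2(√a, √(1−a)) = 0.56838 rad → d = 6371·c ≈ 3621.13 km.

3621 km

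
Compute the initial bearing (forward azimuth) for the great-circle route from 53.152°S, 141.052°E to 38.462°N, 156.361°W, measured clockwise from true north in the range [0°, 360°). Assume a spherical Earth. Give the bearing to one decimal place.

46.4°

Δλ = -156.361 − 141.052 = -297.413°; wrapped into (−180°, 180°]: 62.587°.
θ = atan2( sin Δλ · cos φ₂ , cos φ₁ · sin φ₂ − sin φ₁ · cos φ₂ · cos Δλ )
  = atan2(0.69510, 0.66149) = 46.419° → normalised to [0°, 360°): 46.419°.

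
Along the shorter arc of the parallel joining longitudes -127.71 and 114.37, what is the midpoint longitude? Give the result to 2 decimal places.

Signed shortest Δλ from -127.71° to +114.37° is -117.92°.
Midpoint longitude = -127.71° + (-117.92°)/2 = -127.71° − 58.96° = -186.67°.
Normalise into (−180°, 180°]: +173.33°.
(The naïve average (-127.71 + +114.37)/2 = -6.67° is on the wrong side of the globe.)

+173.33°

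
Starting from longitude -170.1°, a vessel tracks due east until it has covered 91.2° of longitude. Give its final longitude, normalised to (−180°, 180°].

Start at -170.1°; shift +91.2° → -78.9°.
-78.9° already lies in (−180°, 180°].

-78.9°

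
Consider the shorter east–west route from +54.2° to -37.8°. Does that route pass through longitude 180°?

Signed shortest Δλ = ((-37.8 − 54.2 + 180) mod 360) − 180 = -92.0°.
Going west by 92.0° from +54.2° reaches -37.8° without touching 180°.

No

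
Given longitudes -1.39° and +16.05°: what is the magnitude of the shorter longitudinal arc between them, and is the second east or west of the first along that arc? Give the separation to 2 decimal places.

Raw difference: 16.05 − -1.39 = 17.44°.
Normalise into (−180°, 180°]: 17.44° stays 17.44°.
Positive ⇒ the second point lies to the east; separation 17.44°.

17.44° east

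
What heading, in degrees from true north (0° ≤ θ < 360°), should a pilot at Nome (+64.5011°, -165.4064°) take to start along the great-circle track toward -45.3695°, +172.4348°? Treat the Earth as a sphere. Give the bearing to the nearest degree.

Δλ = 172.4348 − -165.4064 = 337.8412°; wrapped into (−180°, 180°]: -22.1588°.
θ = atan2( sin Δλ · cos φ₂ , cos φ₁ · sin φ₂ − sin φ₁ · cos φ₂ · cos Δλ )
  = atan2(-0.26498, -0.89363) = -163.484° → normalised to [0°, 360°): 196.516°.

197°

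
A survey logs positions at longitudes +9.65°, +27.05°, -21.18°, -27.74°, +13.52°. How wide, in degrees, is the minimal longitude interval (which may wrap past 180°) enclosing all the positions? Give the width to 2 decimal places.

Sort the longitudes: -27.74°, -21.18°, +9.65°, +13.52°, +27.05°.
Eastward gaps between consecutive values (wrapping around): 6.56°, 30.83°, 3.87°, 13.53°, 305.21°.
Largest gap = 305.21° ⇒ minimal covering band is its complement: 360° − 305.21° = 54.79°.
Band runs from -27.74° eastward to +27.05°.

54.79°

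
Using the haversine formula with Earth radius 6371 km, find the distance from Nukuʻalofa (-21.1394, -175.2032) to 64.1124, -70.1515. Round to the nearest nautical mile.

Δλ = -70.1515 − -175.2032 = 105.0517°.
Δφ = 64.1124 − -21.1394 = 85.2518°.
a = sin²(Δφ/2) + cos φ₁ · cos φ₂ · sin²(Δλ/2) = 0.715101.
c = 2·atan2(√a, √(1−a)) = 2.01551 rad → d = 6371·c ≈ 12840.83 km ≈ 6933.49 nmi.

6933 nmi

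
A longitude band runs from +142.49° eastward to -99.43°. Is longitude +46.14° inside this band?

No

Band width going east from +142.49° to -99.43°: ((-99.43 − 142.49) mod 360) = 118.08°.
Offset of +46.14° east of the west edge: ((46.14 − 142.49) mod 360) = 263.65°.
263.65° > 118.08° ⇒ outside.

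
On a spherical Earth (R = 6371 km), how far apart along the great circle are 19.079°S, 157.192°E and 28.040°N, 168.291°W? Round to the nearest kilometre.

6421 km

Δλ = -168.291 − 157.192 = -325.483°; wrapped into (−180°, 180°]: 34.517°.
Δφ = 28.040 − -19.079 = 47.119°.
a = sin²(Δφ/2) + cos φ₁ · cos φ₂ · sin²(Δλ/2) = 0.233183.
c = 2·atan2(√a, √(1−a)) = 1.00790 rad → d = 6371·c ≈ 6421.35 km.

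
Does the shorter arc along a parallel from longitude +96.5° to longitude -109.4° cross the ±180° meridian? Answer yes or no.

Yes

Naïve |-109.4 − 96.5| = 205.9° > 180°, so the shorter arc goes the other way round — across 180°.
Signed shortest Δλ = ((-109.4 − 96.5 + 180) mod 360) − 180 = 154.1°.
Going east by 154.1° from +96.5° passes through 180° before reaching -109.4°.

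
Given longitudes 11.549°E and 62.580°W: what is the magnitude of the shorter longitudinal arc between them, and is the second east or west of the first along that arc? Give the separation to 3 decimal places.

74.129° west

Raw difference: -62.580 − 11.549 = -74.129°.
Normalise into (−180°, 180°]: -74.129° stays -74.129°.
Negative ⇒ the second point lies to the west; separation 74.129°.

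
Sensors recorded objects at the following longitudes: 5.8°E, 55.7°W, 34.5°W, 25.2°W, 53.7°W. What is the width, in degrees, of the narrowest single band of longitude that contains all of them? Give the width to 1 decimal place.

61.5°

Sort the longitudes: -55.7°, -53.7°, -34.5°, -25.2°, +5.8°.
Eastward gaps between consecutive values (wrapping around): 2.0°, 19.2°, 9.3°, 31.0°, 298.5°.
Largest gap = 298.5° ⇒ minimal covering band is its complement: 360° − 298.5° = 61.5°.
Band runs from -55.7° eastward to +5.8°.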